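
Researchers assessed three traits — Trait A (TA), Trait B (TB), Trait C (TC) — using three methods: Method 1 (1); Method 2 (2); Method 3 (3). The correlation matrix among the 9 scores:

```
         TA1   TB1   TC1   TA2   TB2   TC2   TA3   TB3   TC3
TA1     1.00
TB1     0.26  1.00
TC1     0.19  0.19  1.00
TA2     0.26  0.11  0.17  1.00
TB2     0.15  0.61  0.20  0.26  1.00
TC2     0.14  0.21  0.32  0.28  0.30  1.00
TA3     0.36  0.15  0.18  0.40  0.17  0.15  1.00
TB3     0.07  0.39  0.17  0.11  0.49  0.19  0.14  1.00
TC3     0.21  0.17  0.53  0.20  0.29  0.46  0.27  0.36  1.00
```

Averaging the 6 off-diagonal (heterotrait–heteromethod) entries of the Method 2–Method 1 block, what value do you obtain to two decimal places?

0.16

HTHM values (method 2 × method 1): 0.11, 0.17, 0.15, 0.20, 0.14, 0.21; mean = 0.98/6 = 0.16.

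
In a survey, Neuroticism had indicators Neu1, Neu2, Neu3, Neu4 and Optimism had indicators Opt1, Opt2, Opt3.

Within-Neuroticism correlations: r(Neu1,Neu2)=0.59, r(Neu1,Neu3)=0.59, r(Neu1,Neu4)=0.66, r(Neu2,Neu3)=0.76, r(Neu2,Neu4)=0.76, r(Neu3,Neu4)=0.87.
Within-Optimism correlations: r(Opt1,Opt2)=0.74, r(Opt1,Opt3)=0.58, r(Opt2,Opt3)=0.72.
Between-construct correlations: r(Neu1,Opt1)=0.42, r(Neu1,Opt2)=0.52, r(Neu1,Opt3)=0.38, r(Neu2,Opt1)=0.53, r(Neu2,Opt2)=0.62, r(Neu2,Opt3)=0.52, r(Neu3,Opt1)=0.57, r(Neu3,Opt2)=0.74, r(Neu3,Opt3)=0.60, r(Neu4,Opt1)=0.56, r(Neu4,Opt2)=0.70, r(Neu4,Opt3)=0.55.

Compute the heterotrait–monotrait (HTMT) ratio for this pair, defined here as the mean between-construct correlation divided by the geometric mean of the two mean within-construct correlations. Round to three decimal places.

Mean heterotrait r = 6.71/12 = 0.5592.
Mean within-Neu = 4.23/6 = 0.7050; mean within-Opt = 2.04/3 = 0.6800.
Geometric mean = √(0.7050 × 0.6800) = 0.6924.
HTMT = 0.5592 / 0.6924 = 0.808.

0.808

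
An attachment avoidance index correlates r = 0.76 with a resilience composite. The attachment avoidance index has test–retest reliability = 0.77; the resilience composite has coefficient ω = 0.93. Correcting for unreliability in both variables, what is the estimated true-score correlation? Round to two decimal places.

0.90

r_true = r_obs / √(r_xx · r_yy) = 0.76 / √(0.77 × 0.93) = 0.76 / √0.7161 = 0.76 / 0.8462 ≈ 0.90.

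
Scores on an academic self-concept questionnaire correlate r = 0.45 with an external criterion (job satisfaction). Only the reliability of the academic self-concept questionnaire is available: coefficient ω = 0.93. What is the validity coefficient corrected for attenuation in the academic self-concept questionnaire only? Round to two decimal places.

0.47

Single correction: r_c = r_obs / √r_xx = 0.45 / √0.93 = 0.45 / 0.9644 ≈ 0.47.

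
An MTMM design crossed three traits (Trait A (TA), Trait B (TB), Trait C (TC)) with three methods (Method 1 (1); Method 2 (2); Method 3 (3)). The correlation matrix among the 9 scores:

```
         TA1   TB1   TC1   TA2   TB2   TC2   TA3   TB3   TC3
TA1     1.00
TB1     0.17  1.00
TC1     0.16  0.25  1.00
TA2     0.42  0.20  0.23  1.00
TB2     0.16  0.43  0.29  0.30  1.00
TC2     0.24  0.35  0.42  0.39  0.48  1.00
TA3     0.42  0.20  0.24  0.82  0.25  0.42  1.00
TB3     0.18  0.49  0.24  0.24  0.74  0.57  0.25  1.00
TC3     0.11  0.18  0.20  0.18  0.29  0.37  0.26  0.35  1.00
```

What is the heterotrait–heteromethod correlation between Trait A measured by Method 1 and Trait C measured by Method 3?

Different traits and methods: r(TA1, TC3) = 0.11.

0.11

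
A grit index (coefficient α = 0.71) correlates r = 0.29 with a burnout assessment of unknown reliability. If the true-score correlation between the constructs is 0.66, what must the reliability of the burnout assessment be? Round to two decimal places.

0.27

r_true = r_obs / √(r_xx · r_yy) ⇒ 0.66 = 0.29 / √(0.71 · r_yy).
√(0.71 · r_yy) = 0.29 / 0.66 = 0.4394; 0.71 · r_yy = 0.1931; r_yy = 0.1931 / 0.71 ≈ 0.27.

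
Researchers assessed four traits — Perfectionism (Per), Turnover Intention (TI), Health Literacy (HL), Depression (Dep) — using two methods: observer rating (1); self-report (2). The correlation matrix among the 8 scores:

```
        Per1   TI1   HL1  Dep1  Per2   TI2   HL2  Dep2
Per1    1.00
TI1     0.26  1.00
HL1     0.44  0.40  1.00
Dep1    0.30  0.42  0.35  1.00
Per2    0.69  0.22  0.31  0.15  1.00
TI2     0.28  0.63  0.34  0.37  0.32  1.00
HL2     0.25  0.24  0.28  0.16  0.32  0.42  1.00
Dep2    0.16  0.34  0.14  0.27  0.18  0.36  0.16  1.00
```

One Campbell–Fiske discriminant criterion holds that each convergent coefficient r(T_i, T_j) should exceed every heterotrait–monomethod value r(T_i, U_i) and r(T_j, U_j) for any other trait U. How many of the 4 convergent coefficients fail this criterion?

2

Each convergent coefficient versus the relevant comparison correlations:
Per (methods 1·2): 0.69 vs {0.26, 0.32, 0.44, 0.32, 0.30, 0.18} → pass.
TI (methods 1·2): 0.63 vs {0.26, 0.32, 0.40, 0.42, 0.42, 0.36} → pass.
HL (methods 1·2): 0.28 vs {0.44, 0.32, 0.40, 0.42, 0.35, 0.16} → fail.
Dep (methods 1·2): 0.27 vs {0.30, 0.18, 0.42, 0.36, 0.35, 0.16} → fail.
2 of 4 fail.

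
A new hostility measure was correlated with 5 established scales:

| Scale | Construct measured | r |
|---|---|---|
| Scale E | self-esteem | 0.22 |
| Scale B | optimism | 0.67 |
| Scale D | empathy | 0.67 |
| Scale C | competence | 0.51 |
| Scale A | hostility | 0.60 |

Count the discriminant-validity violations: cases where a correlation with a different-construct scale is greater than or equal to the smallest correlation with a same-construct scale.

Convergent (same construct = hostility): Scale A.
Smallest convergent = 0.60. Discriminant values: 0.22, 0.67, 0.67, 0.51; count ≥ 0.60 → 2.

2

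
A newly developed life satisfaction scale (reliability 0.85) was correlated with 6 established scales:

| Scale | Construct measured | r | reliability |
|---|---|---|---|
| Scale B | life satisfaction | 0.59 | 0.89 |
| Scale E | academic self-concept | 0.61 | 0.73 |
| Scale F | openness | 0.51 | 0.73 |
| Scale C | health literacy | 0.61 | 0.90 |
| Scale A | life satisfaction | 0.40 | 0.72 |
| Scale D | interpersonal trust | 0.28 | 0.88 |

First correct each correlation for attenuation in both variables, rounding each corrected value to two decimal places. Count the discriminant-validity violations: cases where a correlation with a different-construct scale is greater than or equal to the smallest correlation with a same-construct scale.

3

Disattenuated r (r / √(r_scale · r_new)):
  Scale B (conv): 0.59 / √(0.89·0.85) = 0.68
  Scale E (disc): 0.61 / √(0.73·0.85) = 0.77
  Scale F (disc): 0.51 / √(0.73·0.85) = 0.65
  Scale C (disc): 0.61 / √(0.90·0.85) = 0.70
  Scale A (conv): 0.40 / √(0.72·0.85) = 0.51
  Scale D (disc): 0.28 / √(0.88·0.85) = 0.32
Smallest convergent = 0.51. Discriminant values: 0.77, 0.65, 0.70, 0.32; count ≥ 0.51 → 3.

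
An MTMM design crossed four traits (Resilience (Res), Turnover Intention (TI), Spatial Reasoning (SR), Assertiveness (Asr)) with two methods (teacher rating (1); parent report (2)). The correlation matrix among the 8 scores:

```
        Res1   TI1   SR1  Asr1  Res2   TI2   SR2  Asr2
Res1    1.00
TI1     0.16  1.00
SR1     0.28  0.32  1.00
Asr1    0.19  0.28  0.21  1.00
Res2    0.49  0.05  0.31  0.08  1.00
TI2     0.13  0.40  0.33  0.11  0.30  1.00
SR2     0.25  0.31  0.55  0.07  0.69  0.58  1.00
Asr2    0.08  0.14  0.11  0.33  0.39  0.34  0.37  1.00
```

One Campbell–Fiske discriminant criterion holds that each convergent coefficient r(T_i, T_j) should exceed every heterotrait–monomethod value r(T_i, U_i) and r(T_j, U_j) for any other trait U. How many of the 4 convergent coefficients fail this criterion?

Convergent coefficients and their comparison sets:
Res (methods 1·2): 0.49 vs {0.16, 0.30, 0.28, 0.69, 0.19, 0.39} → fail.
TI (methods 1·2): 0.40 vs {0.16, 0.30, 0.32, 0.58, 0.28, 0.34} → fail.
SR (methods 1·2): 0.55 vs {0.28, 0.69, 0.32, 0.58, 0.21, 0.37} → fail.
Asr (methods 1·2): 0.33 vs {0.19, 0.39, 0.28, 0.34, 0.21, 0.37} → fail.
4 of 4 fail.

4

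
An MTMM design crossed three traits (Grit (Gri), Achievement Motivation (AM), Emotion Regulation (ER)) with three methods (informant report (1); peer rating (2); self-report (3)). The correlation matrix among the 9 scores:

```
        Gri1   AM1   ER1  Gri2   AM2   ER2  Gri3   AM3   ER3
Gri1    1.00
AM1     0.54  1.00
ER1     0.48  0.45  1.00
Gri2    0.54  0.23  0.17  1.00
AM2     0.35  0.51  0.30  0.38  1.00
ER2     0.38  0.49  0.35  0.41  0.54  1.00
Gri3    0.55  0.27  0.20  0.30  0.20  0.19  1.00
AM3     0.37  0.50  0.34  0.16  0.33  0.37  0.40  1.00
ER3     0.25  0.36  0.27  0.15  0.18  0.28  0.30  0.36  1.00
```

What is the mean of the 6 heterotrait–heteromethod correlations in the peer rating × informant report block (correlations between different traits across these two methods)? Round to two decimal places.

0.32

HTHM values (method 2 × method 1): 0.23, 0.17, 0.35, 0.30, 0.38, 0.49; mean = 1.92/6 = 0.32.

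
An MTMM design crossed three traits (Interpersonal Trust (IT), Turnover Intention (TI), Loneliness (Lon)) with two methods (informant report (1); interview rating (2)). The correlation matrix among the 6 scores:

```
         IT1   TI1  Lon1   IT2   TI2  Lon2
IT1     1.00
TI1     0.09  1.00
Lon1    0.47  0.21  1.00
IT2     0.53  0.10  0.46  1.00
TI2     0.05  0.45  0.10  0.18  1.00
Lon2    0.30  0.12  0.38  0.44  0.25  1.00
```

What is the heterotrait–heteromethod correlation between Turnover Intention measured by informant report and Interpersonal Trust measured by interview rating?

0.10

Different traits and methods: r(TI1, IT2) = 0.10.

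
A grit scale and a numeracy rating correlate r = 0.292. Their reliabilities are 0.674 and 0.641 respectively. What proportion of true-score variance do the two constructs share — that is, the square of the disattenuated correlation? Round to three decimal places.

0.197

Disattenuated r = 0.292 / √(0.674 × 0.641) = 0.292 / 0.6573 = 0.4442.
Shared true-score variance = 0.4442² = 0.1973 ≈ 0.197.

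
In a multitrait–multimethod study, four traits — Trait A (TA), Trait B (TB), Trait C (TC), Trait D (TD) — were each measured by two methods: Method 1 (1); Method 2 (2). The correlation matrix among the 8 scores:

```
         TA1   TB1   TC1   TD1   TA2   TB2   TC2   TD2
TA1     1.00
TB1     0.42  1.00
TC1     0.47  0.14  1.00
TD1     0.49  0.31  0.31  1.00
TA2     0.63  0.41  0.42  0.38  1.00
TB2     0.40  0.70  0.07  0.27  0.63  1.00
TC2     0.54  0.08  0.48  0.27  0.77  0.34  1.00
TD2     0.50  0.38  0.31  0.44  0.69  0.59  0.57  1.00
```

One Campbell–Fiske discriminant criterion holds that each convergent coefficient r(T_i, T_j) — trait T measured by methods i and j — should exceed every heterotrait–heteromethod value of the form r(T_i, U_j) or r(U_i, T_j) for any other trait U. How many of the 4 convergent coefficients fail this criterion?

Convergent coefficients and their comparison sets:
TA (methods 1·2): 0.63 vs {0.40, 0.41, 0.54, 0.42, 0.50, 0.38} → pass.
TB (methods 1·2): 0.70 vs {0.41, 0.40, 0.08, 0.07, 0.38, 0.27} → pass.
TC (methods 1·2): 0.48 vs {0.42, 0.54, 0.07, 0.08, 0.31, 0.27} → fail.
TD (methods 1·2): 0.44 vs {0.38, 0.50, 0.27, 0.38, 0.27, 0.31} → fail.
2 of 4 fail.

2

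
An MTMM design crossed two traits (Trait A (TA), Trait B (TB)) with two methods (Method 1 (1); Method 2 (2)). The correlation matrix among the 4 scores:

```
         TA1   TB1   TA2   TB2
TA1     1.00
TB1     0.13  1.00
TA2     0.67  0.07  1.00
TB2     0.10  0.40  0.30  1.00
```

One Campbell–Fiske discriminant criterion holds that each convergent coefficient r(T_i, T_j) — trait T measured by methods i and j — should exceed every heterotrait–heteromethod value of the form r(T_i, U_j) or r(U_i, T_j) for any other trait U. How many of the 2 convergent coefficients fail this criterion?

0

Checking each validity diagonal entry against its comparison values:
TA (methods 1·2): 0.67 vs {0.10, 0.07} → pass.
TB (methods 1·2): 0.40 vs {0.07, 0.10} → pass.
0 of 2 fail.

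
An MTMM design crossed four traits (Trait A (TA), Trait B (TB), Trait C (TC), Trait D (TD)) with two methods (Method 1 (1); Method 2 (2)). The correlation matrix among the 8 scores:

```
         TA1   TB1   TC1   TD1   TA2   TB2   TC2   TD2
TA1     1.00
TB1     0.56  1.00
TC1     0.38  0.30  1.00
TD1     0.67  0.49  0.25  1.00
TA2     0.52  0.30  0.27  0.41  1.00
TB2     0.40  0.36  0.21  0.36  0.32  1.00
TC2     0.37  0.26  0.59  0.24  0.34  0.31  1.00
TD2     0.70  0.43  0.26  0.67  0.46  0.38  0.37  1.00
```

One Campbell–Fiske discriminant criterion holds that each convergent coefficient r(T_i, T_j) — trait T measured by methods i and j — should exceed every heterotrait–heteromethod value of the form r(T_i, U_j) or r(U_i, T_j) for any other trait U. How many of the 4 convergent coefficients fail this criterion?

Checking each validity diagonal entry against its comparison values:
TA (methods 1·2): 0.52 vs {0.40, 0.30, 0.37, 0.27, 0.70, 0.41} → fail.
TB (methods 1·2): 0.36 vs {0.30, 0.40, 0.26, 0.21, 0.43, 0.36} → fail.
TC (methods 1·2): 0.59 vs {0.27, 0.37, 0.21, 0.26, 0.26, 0.24} → pass.
TD (methods 1·2): 0.67 vs {0.41, 0.70, 0.36, 0.43, 0.24, 0.26} → fail.
3 of 4 fail.

3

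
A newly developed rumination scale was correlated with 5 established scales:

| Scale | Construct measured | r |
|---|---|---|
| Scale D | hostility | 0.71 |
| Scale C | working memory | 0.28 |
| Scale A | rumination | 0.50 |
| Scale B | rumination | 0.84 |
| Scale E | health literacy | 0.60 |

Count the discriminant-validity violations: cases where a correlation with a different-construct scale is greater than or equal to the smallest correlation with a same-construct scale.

Convergent (same construct = rumination): Scale A, Scale B.
Smallest convergent = 0.50. Discriminant values: 0.71, 0.28, 0.60; count ≥ 0.50 → 2.

2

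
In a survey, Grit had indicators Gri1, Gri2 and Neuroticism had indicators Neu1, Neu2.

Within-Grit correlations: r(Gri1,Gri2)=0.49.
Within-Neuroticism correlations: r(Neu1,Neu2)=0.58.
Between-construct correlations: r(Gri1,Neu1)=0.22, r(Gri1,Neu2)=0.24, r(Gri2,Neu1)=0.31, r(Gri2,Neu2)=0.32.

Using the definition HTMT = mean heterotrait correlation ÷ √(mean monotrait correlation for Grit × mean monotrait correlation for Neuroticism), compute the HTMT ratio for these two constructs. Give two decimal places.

Mean between = 1.09/4 = 0.2725.
Mean within-Gri = 0.49/1 = 0.4900; mean within-Neu = 0.58/1 = 0.5800.
Geometric mean = √(0.4900 × 0.5800) = 0.5331.
HTMT = 0.2725 / 0.5331 = 0.51.

0.51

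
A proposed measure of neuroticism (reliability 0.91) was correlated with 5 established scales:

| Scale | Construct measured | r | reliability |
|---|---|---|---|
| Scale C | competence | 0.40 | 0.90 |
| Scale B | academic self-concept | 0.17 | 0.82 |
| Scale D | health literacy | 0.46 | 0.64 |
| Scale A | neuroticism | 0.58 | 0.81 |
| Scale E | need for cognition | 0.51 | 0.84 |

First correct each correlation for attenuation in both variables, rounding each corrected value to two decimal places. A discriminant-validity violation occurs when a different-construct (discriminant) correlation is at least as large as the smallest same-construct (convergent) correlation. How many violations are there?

0

Disattenuated r (r / √(r_scale · r_new)):
  Scale C (disc): 0.40 / √(0.90·0.91) = 0.44
  Scale B (disc): 0.17 / √(0.82·0.91) = 0.20
  Scale D (disc): 0.46 / √(0.64·0.91) = 0.60
  Scale A (conv): 0.58 / √(0.81·0.91) = 0.68
  Scale E (disc): 0.51 / √(0.84·0.91) = 0.58
Smallest convergent = 0.68. Discriminant values: 0.44, 0.20, 0.60, 0.58; count ≥ 0.68 → 0.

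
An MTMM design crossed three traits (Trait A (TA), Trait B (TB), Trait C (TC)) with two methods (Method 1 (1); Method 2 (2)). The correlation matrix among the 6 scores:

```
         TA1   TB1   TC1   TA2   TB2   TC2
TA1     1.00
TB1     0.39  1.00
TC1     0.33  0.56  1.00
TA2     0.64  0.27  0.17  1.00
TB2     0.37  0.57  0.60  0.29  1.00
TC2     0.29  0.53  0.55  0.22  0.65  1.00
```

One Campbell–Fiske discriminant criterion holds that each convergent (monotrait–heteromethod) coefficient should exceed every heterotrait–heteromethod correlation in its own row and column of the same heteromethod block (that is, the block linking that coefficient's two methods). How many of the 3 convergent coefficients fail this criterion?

2

Convergent coefficients and their comparison sets:
TA (methods 1·2): 0.64 vs {0.37, 0.27, 0.29, 0.17} → pass.
TB (methods 1·2): 0.57 vs {0.27, 0.37, 0.53, 0.60} → fail.
TC (methods 1·2): 0.55 vs {0.17, 0.29, 0.60, 0.53} → fail.
2 of 3 fail.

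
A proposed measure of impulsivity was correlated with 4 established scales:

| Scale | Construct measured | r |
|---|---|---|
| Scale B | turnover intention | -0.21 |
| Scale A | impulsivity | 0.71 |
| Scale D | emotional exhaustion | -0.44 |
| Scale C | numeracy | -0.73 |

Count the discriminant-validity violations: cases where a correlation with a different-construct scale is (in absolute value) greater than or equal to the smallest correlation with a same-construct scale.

1

Convergent (same construct = impulsivity): Scale A.
Smallest convergent = 0.71. Discriminant |r|: 0.21, 0.44, 0.73; count ≥ 0.71 → 1.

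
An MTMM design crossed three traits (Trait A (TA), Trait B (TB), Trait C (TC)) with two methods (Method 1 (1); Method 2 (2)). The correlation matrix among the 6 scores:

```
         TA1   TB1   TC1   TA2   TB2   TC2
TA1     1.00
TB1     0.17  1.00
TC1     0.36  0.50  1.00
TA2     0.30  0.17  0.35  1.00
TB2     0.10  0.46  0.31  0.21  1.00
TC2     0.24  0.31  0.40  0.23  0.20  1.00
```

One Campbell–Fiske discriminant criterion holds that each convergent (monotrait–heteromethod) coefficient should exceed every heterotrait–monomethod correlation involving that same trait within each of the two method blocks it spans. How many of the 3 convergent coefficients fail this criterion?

Checking each validity diagonal entry against its comparison values:
TA (methods 1·2): 0.30 vs {0.17, 0.21, 0.36, 0.23} → fail.
TB (methods 1·2): 0.46 vs {0.17, 0.21, 0.50, 0.20} → fail.
TC (methods 1·2): 0.40 vs {0.36, 0.23, 0.50, 0.20} → fail.
3 of 3 fail.

3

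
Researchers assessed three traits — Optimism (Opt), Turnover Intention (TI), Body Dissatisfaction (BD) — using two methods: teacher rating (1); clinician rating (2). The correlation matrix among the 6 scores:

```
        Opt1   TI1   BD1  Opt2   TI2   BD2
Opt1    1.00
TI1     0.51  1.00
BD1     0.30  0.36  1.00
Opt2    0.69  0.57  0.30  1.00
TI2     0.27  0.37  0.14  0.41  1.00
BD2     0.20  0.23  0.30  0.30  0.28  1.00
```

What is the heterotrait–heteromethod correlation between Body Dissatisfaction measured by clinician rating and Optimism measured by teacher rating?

0.20

Different traits and methods: r(BD2, Opt1) = 0.20.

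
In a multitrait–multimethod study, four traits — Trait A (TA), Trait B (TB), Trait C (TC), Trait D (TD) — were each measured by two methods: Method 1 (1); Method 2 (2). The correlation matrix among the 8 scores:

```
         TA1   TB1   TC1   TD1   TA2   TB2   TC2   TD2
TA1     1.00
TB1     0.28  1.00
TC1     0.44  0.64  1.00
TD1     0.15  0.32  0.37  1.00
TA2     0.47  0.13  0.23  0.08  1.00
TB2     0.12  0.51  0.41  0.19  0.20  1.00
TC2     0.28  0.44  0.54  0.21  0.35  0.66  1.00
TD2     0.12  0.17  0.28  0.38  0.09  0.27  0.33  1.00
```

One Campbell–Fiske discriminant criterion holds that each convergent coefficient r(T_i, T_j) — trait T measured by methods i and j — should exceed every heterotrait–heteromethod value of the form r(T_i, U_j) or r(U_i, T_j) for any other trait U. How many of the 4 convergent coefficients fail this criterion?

Convergent coefficients and their comparison sets:
TA (methods 1·2): 0.47 vs {0.12, 0.13, 0.28, 0.23, 0.12, 0.08} → pass.
TB (methods 1·2): 0.51 vs {0.13, 0.12, 0.44, 0.41, 0.17, 0.19} → pass.
TC (methods 1·2): 0.54 vs {0.23, 0.28, 0.41, 0.44, 0.28, 0.21} → pass.
TD (methods 1·2): 0.38 vs {0.08, 0.12, 0.19, 0.17, 0.21, 0.28} → pass.
0 of 4 fail.

0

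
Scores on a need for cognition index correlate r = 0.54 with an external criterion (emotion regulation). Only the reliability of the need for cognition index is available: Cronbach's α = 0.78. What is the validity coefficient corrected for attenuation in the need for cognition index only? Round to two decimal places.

0.61

Single correction: r_c = r_obs / √r_xx = 0.54 / √0.78 = 0.54 / 0.8832 ≈ 0.61.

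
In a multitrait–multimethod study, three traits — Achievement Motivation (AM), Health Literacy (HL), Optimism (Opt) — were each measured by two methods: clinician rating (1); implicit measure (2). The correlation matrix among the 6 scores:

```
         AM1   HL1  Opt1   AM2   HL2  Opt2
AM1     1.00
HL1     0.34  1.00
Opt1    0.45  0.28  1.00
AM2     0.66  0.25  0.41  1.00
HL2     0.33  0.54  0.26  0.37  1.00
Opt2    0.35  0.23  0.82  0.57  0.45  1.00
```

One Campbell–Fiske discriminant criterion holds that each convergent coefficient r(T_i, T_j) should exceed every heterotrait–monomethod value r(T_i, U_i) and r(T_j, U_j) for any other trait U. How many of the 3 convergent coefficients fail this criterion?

Each convergent coefficient versus the relevant comparison correlations:
AM (methods 1·2): 0.66 vs {0.34, 0.37, 0.45, 0.57} → pass.
HL (methods 1·2): 0.54 vs {0.34, 0.37, 0.28, 0.45} → pass.
Opt (methods 1·2): 0.82 vs {0.45, 0.57, 0.28, 0.45} → pass.
0 of 3 fail.

0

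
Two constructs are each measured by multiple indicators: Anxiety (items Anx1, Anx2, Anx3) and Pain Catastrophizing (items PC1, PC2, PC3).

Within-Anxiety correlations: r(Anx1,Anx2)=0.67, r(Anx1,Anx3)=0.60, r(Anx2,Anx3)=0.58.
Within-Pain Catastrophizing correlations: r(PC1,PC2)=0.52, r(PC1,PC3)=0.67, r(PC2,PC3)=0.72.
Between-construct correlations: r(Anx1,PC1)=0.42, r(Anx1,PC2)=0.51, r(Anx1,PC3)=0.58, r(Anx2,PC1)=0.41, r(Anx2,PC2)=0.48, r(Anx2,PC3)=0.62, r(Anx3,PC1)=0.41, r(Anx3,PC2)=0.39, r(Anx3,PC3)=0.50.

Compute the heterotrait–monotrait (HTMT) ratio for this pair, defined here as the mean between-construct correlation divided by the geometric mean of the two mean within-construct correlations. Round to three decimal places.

Between-construct mean = 4.32/9 = 0.4800.
Mean within-Anx = 1.85/3 = 0.6167; mean within-PC = 1.91/3 = 0.6367.
Geometric mean = √(0.6167 × 0.6367) = 0.6266.
HTMT = 0.4800 / 0.6266 = 0.766.

0.766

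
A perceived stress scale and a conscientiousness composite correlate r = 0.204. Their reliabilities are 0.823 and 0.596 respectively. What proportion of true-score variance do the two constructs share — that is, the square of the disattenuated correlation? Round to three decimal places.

0.085

Disattenuated r = 0.204 / √(0.823 × 0.596) = 0.204 / 0.7004 = 0.2913.
Shared true-score variance = 0.2913² = 0.0849 ≈ 0.085.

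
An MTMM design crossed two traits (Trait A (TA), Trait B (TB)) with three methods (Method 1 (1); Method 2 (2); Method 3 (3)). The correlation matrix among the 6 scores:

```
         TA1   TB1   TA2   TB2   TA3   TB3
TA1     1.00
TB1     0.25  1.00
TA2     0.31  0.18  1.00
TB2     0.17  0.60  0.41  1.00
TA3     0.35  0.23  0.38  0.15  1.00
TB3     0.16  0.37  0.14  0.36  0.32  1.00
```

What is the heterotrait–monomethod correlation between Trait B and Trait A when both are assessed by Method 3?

Different traits, same method: r(TB3, TA3) = 0.32.

0.32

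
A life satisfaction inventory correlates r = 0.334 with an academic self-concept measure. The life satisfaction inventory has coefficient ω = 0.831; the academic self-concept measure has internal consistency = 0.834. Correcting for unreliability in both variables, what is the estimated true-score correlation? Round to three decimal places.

r_true = r_obs / √(r_xx · r_yy) = 0.334 / √(0.831 × 0.834) = 0.334 / √0.693054 = 0.334 / 0.8325 ≈ 0.401.

0.401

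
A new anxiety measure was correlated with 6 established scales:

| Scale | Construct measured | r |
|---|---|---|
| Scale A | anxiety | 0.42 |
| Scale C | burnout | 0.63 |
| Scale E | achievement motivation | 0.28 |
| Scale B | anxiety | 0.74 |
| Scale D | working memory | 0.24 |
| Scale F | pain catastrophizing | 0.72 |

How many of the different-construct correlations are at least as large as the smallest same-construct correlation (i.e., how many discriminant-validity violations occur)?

2

Convergent (same construct = anxiety): Scale A, Scale B.
Smallest convergent = 0.42. Discriminant values: 0.63, 0.28, 0.24, 0.72; count ≥ 0.42 → 2.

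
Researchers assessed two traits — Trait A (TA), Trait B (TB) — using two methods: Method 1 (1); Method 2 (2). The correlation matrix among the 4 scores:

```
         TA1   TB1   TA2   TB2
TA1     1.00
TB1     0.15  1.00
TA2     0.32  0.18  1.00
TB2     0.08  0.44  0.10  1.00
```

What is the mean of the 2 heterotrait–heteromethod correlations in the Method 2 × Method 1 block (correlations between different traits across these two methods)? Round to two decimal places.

0.13

HTHM values (method 2 × method 1): 0.18, 0.08; mean = 0.26/2 = 0.13.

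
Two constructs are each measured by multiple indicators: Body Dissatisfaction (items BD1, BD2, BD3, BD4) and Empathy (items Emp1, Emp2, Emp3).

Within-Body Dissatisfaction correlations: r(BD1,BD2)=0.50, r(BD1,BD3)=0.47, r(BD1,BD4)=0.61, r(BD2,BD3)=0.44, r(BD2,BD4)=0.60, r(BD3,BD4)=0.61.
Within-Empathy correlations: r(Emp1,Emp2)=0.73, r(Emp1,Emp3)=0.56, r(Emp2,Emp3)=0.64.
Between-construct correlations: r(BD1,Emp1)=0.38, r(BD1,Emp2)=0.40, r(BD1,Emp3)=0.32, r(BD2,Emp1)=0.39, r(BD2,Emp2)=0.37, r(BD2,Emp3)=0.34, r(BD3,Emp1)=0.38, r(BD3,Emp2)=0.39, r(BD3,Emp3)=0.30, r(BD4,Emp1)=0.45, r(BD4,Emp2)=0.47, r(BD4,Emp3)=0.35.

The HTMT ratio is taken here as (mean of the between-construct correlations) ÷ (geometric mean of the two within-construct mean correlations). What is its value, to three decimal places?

Between-construct mean = 4.54/12 = 0.3783.
Mean within-BD = 3.23/6 = 0.5383; mean within-Emp = 1.93/3 = 0.6433.
Geometric mean = √(0.5383 × 0.6433) = 0.5885.
HTMT = 0.3783 / 0.5885 = 0.643.

0.643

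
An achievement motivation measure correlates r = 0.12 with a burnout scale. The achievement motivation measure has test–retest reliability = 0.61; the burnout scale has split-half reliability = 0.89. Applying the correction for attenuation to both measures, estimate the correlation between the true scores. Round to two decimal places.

r_true = r_obs / √(r_xx · r_yy) = 0.12 / √(0.61 × 0.89) = 0.12 / √0.5429 = 0.12 / 0.7368 ≈ 0.16.

0.16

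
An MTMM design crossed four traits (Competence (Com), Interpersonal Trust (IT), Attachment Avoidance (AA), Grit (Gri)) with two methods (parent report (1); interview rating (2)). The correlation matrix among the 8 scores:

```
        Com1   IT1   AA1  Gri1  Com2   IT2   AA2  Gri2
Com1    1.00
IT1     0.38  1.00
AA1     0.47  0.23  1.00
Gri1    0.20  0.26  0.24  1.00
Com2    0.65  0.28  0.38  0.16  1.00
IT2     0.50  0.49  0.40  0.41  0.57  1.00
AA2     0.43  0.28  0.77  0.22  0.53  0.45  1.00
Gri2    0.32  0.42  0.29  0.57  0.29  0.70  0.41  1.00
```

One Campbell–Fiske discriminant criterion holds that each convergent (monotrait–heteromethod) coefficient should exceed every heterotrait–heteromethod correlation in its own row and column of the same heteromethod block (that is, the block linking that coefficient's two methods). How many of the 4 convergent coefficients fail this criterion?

1

Convergent coefficients and their comparison sets:
Com (methods 1·2): 0.65 vs {0.50, 0.28, 0.43, 0.38, 0.32, 0.16} → pass.
IT (methods 1·2): 0.49 vs {0.28, 0.50, 0.28, 0.40, 0.42, 0.41} → fail.
AA (methods 1·2): 0.77 vs {0.38, 0.43, 0.40, 0.28, 0.29, 0.22} → pass.
Gri (methods 1·2): 0.57 vs {0.16, 0.32, 0.41, 0.42, 0.22, 0.29} → pass.
1 of 4 fail.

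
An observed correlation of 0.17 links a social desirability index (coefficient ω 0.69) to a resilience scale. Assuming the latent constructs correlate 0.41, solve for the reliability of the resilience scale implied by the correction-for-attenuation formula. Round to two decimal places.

r_true = r_obs / √(r_xx · r_yy) ⇒ 0.41 = 0.17 / √(0.69 · r_yy).
√(0.69 · r_yy) = 0.17 / 0.41 = 0.4146; 0.69 · r_yy = 0.1719; r_yy = 0.1719 / 0.69 ≈ 0.25.

0.25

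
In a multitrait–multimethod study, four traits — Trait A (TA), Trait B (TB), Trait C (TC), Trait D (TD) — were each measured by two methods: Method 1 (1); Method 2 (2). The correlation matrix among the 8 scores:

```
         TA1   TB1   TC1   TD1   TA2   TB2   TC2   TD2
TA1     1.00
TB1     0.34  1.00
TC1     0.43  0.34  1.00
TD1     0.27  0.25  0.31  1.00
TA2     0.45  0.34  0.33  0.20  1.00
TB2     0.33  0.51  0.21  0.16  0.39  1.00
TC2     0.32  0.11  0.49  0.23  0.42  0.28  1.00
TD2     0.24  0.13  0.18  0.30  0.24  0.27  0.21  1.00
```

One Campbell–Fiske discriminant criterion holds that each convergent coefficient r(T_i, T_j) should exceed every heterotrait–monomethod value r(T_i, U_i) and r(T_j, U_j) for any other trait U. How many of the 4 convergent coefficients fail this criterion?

Each convergent coefficient versus the relevant comparison correlations:
TA (methods 1·2): 0.45 vs {0.34, 0.39, 0.43, 0.42, 0.27, 0.24} → pass.
TB (methods 1·2): 0.51 vs {0.34, 0.39, 0.34, 0.28, 0.25, 0.27} → pass.
TC (methods 1·2): 0.49 vs {0.43, 0.42, 0.34, 0.28, 0.31, 0.21} → pass.
TD (methods 1·2): 0.30 vs {0.27, 0.24, 0.25, 0.27, 0.31, 0.21} → fail.
1 of 4 fail.

1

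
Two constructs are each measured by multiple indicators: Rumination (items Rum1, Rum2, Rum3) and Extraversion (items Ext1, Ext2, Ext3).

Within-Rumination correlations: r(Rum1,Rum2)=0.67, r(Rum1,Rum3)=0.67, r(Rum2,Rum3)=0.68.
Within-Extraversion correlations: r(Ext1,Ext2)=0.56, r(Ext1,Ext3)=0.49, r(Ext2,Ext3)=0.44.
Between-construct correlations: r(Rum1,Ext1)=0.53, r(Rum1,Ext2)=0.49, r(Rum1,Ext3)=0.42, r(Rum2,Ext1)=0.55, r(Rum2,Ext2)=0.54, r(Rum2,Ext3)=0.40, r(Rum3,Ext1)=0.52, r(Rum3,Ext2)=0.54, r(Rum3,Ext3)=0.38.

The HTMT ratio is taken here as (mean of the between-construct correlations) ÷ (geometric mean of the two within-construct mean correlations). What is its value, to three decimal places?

Mean between = 4.37/9 = 0.4856.
Mean within-Rum = 2.02/3 = 0.6733; mean within-Ext = 1.49/3 = 0.4967.
Geometric mean = √(0.6733 × 0.4967) = 0.5783.
HTMT = 0.4856 / 0.5783 = 0.840.

0.840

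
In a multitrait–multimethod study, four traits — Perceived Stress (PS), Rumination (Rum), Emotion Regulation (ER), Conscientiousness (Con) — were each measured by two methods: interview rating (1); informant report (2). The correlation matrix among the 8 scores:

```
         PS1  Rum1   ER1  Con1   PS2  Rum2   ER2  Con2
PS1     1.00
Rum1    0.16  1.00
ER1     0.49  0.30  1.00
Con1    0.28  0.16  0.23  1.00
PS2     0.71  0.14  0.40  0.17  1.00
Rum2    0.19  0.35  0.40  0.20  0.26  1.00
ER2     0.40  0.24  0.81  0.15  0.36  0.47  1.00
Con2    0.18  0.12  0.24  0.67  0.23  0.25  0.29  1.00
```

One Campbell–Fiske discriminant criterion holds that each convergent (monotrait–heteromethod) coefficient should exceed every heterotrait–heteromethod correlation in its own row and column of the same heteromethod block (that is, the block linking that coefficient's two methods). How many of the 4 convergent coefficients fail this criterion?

Convergent coefficients and their comparison sets:
PS (methods 1·2): 0.71 vs {0.19, 0.14, 0.40, 0.40, 0.18, 0.17} → pass.
Rum (methods 1·2): 0.35 vs {0.14, 0.19, 0.24, 0.40, 0.12, 0.20} → fail.
ER (methods 1·2): 0.81 vs {0.40, 0.40, 0.40, 0.24, 0.24, 0.15} → pass.
Con (methods 1·2): 0.67 vs {0.17, 0.18, 0.20, 0.12, 0.15, 0.24} → pass.
1 of 4 fail.

1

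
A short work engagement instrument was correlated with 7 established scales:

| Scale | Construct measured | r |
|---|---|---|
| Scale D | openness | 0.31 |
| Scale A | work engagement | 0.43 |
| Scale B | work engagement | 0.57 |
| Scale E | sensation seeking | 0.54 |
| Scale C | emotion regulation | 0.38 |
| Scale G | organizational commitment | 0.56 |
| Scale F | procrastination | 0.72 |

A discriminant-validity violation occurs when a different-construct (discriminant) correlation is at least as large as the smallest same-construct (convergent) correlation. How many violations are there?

3

Convergent (same construct = work engagement): Scale A, Scale B.
Smallest convergent = 0.43. Discriminant values: 0.31, 0.54, 0.38, 0.56, 0.72; count ≥ 0.43 → 3.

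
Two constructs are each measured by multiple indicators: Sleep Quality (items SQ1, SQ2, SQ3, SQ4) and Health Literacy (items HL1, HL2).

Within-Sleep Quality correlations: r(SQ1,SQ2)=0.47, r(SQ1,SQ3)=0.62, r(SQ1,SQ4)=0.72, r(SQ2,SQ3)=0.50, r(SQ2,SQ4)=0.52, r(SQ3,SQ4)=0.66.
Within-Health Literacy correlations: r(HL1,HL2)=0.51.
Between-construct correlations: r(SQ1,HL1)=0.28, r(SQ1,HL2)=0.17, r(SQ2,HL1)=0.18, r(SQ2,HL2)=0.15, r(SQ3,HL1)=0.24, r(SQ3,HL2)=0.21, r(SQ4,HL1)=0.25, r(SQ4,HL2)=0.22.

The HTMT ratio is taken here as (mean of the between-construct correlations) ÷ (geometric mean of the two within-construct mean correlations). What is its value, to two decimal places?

0.39

Mean between = 1.70/8 = 0.2125.
Mean within-SQ = 3.49/6 = 0.5817; mean within-HL = 0.51/1 = 0.5100.
Geometric mean = √(0.5817 × 0.5100) = 0.5447.
HTMT = 0.2125 / 0.5447 = 0.39.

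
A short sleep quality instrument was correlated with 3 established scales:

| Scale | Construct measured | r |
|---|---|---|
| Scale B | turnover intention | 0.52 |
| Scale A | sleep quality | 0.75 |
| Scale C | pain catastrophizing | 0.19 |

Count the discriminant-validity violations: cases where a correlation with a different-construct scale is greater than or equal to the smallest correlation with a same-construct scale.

Convergent (same construct = sleep quality): Scale A.
Smallest convergent = 0.75. Discriminant values: 0.52, 0.19; count ≥ 0.75 → 0.

0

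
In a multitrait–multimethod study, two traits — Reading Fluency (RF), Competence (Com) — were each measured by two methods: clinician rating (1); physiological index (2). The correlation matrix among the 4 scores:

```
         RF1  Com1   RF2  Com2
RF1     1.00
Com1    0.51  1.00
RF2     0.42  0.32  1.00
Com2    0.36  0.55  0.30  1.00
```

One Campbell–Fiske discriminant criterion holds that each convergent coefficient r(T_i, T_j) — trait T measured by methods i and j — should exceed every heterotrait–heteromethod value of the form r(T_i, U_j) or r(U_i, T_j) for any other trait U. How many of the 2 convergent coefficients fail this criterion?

0

Checking each validity diagonal entry against its comparison values:
RF (methods 1·2): 0.42 vs {0.36, 0.32} → pass.
Com (methods 1·2): 0.55 vs {0.32, 0.36} → pass.
0 of 2 fail.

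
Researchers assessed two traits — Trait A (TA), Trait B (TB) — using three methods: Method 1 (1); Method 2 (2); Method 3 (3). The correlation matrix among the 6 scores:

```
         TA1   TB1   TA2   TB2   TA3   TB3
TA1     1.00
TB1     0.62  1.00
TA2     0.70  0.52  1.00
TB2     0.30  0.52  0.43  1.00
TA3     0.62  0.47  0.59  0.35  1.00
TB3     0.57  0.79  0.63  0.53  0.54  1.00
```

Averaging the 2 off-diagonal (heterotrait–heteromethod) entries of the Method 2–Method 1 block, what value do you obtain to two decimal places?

HTHM values (method 2 × method 1): 0.52, 0.30; mean = 0.82/2 = 0.41.

0.41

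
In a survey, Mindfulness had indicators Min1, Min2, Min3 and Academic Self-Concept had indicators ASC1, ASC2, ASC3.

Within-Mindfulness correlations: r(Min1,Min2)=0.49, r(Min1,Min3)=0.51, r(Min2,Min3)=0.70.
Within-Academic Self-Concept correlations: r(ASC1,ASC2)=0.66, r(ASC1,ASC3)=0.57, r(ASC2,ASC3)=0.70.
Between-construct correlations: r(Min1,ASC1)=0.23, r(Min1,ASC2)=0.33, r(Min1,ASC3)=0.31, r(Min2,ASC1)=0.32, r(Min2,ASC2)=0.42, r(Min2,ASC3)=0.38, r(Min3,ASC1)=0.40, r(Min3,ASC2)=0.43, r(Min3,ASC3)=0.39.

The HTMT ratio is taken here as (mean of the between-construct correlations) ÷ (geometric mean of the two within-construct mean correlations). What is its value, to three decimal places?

0.591

Mean between = 3.21/9 = 0.3567.
Mean within-Min = 1.70/3 = 0.5667; mean within-ASC = 1.93/3 = 0.6433.
Geometric mean = √(0.5667 × 0.6433) = 0.6038.
HTMT = 0.3567 / 0.6038 = 0.591.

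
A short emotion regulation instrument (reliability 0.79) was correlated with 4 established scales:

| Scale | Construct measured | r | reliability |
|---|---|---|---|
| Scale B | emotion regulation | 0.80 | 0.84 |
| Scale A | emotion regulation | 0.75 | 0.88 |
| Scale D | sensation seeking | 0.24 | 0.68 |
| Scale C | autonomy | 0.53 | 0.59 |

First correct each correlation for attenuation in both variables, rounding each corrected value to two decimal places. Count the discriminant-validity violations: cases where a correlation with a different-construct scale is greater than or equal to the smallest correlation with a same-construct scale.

0

Disattenuated r (r / √(r_scale · r_new)):
  Scale B (conv): 0.80 / √(0.84·0.79) = 0.98
  Scale A (conv): 0.75 / √(0.88·0.79) = 0.90
  Scale D (disc): 0.24 / √(0.68·0.79) = 0.33
  Scale C (disc): 0.53 / √(0.59·0.79) = 0.78
Smallest convergent = 0.90. Discriminant values: 0.33, 0.78; count ≥ 0.90 → 0.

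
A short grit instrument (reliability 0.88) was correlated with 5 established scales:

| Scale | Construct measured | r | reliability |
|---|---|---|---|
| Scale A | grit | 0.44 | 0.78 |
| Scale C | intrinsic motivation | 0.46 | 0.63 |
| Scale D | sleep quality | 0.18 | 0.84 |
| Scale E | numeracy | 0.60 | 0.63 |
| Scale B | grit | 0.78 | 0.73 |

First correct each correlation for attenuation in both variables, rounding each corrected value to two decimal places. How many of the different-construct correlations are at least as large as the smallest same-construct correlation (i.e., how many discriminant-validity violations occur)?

Disattenuated r (r / √(r_scale · r_new)):
  Scale A (conv): 0.44 / √(0.78·0.88) = 0.53
  Scale C (disc): 0.46 / √(0.63·0.88) = 0.62
  Scale D (disc): 0.18 / √(0.84·0.88) = 0.21
  Scale E (disc): 0.60 / √(0.63·0.88) = 0.81
  Scale B (conv): 0.78 / √(0.73·0.88) = 0.97
Smallest convergent = 0.53. Discriminant values: 0.62, 0.21, 0.81; count ≥ 0.53 → 2.

2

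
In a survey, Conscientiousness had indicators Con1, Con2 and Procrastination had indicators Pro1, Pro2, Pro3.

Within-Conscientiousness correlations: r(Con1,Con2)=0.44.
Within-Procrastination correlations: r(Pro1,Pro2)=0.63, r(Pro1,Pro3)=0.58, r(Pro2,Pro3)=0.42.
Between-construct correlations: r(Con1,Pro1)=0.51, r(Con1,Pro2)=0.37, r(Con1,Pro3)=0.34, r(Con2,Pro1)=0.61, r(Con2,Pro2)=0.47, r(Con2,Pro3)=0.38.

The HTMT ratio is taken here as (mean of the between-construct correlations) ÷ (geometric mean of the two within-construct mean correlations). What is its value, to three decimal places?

Between-construct mean = 2.68/6 = 0.4467.
Mean within-Con = 0.44/1 = 0.4400; mean within-Pro = 1.63/3 = 0.5433.
Geometric mean = √(0.4400 × 0.5433) = 0.4889.
HTMT = 0.4467 / 0.4889 = 0.914.

0.914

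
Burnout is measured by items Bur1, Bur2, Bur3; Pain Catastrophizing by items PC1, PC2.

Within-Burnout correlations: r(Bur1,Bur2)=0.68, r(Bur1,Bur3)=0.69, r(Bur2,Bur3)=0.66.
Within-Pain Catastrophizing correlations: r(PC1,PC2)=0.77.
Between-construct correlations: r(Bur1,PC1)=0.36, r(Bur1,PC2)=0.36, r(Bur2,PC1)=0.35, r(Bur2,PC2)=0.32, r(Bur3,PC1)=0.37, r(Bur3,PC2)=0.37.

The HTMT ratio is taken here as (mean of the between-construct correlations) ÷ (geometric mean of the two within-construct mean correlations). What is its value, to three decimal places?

0.492

Mean between = 2.13/6 = 0.3550.
Mean within-Bur = 2.03/3 = 0.6767; mean within-PC = 0.77/1 = 0.7700.
Geometric mean = √(0.6767 × 0.7700) = 0.7218.
HTMT = 0.3550 / 0.7218 = 0.492.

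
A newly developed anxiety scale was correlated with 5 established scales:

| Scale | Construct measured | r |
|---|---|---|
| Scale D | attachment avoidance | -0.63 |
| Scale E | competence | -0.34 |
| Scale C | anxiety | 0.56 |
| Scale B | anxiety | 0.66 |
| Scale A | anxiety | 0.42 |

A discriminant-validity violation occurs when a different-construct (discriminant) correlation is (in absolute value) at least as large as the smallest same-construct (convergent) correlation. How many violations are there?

1

Convergent (same construct = anxiety): Scale C, Scale B, Scale A.
Smallest convergent = 0.42. Discriminant |r|: 0.63, 0.34; count ≥ 0.42 → 1.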